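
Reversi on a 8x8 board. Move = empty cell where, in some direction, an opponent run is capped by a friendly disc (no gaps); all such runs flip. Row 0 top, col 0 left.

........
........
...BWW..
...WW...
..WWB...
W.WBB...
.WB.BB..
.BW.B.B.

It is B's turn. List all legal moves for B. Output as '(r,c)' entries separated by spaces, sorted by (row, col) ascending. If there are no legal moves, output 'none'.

(1,3): no bracket -> illegal
(1,4): flips 2 -> legal
(1,5): no bracket -> illegal
(1,6): no bracket -> illegal
(2,2): flips 1 -> legal
(2,6): flips 2 -> legal
(3,1): flips 1 -> legal
(3,2): flips 3 -> legal
(3,5): no bracket -> illegal
(3,6): no bracket -> illegal
(4,0): no bracket -> illegal
(4,1): flips 2 -> legal
(4,5): flips 1 -> legal
(5,1): flips 2 -> legal
(6,0): flips 1 -> legal
(6,3): no bracket -> illegal
(7,0): no bracket -> illegal
(7,3): flips 1 -> legal

Answer: (1,4) (2,2) (2,6) (3,1) (3,2) (4,1) (4,5) (5,1) (6,0) (7,3)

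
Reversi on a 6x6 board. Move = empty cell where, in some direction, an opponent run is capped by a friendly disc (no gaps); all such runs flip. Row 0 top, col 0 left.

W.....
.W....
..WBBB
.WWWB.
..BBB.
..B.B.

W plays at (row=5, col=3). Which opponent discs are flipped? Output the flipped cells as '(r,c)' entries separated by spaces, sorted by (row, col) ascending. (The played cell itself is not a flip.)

Dir NW: opp run (4,2) capped by W -> flip
Dir N: opp run (4,3) capped by W -> flip
Dir NE: opp run (4,4), next='.' -> no flip
Dir W: opp run (5,2), next='.' -> no flip
Dir E: opp run (5,4), next='.' -> no flip
Dir SW: edge -> no flip
Dir S: edge -> no flip
Dir SE: edge -> no flip

Answer: (4,2) (4,3)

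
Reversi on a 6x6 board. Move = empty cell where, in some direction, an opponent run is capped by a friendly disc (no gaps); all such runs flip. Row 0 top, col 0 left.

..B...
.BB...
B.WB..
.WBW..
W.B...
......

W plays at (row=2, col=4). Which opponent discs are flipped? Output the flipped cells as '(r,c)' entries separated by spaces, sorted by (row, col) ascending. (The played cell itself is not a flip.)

Dir NW: first cell '.' (not opp) -> no flip
Dir N: first cell '.' (not opp) -> no flip
Dir NE: first cell '.' (not opp) -> no flip
Dir W: opp run (2,3) capped by W -> flip
Dir E: first cell '.' (not opp) -> no flip
Dir SW: first cell 'W' (not opp) -> no flip
Dir S: first cell '.' (not opp) -> no flip
Dir SE: first cell '.' (not opp) -> no flip

Answer: (2,3)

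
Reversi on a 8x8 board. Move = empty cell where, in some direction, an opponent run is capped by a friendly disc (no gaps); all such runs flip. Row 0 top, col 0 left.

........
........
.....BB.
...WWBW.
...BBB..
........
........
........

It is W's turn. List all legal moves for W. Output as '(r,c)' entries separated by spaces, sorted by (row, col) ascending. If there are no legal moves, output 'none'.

(1,4): flips 1 -> legal
(1,5): no bracket -> illegal
(1,6): flips 2 -> legal
(1,7): no bracket -> illegal
(2,4): no bracket -> illegal
(2,7): no bracket -> illegal
(3,2): no bracket -> illegal
(3,7): no bracket -> illegal
(4,2): no bracket -> illegal
(4,6): no bracket -> illegal
(5,2): flips 1 -> legal
(5,3): flips 1 -> legal
(5,4): flips 2 -> legal
(5,5): flips 1 -> legal
(5,6): flips 1 -> legal

Answer: (1,4) (1,6) (5,2) (5,3) (5,4) (5,5) (5,6)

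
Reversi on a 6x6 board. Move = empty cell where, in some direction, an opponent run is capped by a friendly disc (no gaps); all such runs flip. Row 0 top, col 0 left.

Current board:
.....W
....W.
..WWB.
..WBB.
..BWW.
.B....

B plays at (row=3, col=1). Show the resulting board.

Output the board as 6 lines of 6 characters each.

Answer: .....W
....W.
..WWB.
.BBBB.
..BWW.
.B....

Derivation:
Place B at (3,1); scan 8 dirs for brackets.
Dir NW: first cell '.' (not opp) -> no flip
Dir N: first cell '.' (not opp) -> no flip
Dir NE: opp run (2,2), next='.' -> no flip
Dir W: first cell '.' (not opp) -> no flip
Dir E: opp run (3,2) capped by B -> flip
Dir SW: first cell '.' (not opp) -> no flip
Dir S: first cell '.' (not opp) -> no flip
Dir SE: first cell 'B' (not opp) -> no flip
All flips: (3,2)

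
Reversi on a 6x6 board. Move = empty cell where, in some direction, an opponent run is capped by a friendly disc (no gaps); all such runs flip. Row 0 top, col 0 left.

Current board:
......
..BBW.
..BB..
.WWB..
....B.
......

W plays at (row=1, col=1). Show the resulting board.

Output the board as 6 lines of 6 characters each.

Place W at (1,1); scan 8 dirs for brackets.
Dir NW: first cell '.' (not opp) -> no flip
Dir N: first cell '.' (not opp) -> no flip
Dir NE: first cell '.' (not opp) -> no flip
Dir W: first cell '.' (not opp) -> no flip
Dir E: opp run (1,2) (1,3) capped by W -> flip
Dir SW: first cell '.' (not opp) -> no flip
Dir S: first cell '.' (not opp) -> no flip
Dir SE: opp run (2,2) (3,3) (4,4), next='.' -> no flip
All flips: (1,2) (1,3)

Answer: ......
.WWWW.
..BB..
.WWB..
....B.
......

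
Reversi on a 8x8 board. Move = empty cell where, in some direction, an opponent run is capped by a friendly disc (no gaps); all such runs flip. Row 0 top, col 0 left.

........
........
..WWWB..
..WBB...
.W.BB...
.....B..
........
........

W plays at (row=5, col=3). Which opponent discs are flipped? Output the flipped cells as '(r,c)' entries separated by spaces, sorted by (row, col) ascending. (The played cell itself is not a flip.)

Answer: (3,3) (4,3)

Derivation:
Dir NW: first cell '.' (not opp) -> no flip
Dir N: opp run (4,3) (3,3) capped by W -> flip
Dir NE: opp run (4,4), next='.' -> no flip
Dir W: first cell '.' (not opp) -> no flip
Dir E: first cell '.' (not opp) -> no flip
Dir SW: first cell '.' (not opp) -> no flip
Dir S: first cell '.' (not opp) -> no flip
Dir SE: first cell '.' (not opp) -> no flip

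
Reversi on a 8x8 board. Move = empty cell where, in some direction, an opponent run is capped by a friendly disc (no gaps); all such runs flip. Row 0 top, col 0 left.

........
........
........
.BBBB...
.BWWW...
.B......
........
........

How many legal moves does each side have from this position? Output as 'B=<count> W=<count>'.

-- B to move --
(3,5): no bracket -> illegal
(4,5): flips 3 -> legal
(5,2): flips 2 -> legal
(5,3): flips 2 -> legal
(5,4): flips 2 -> legal
(5,5): flips 1 -> legal
B mobility = 5
-- W to move --
(2,0): flips 1 -> legal
(2,1): flips 1 -> legal
(2,2): flips 2 -> legal
(2,3): flips 1 -> legal
(2,4): flips 2 -> legal
(2,5): flips 1 -> legal
(3,0): no bracket -> illegal
(3,5): no bracket -> illegal
(4,0): flips 1 -> legal
(4,5): no bracket -> illegal
(5,0): no bracket -> illegal
(5,2): no bracket -> illegal
(6,0): flips 1 -> legal
(6,1): no bracket -> illegal
(6,2): no bracket -> illegal
W mobility = 8

Answer: B=5 W=8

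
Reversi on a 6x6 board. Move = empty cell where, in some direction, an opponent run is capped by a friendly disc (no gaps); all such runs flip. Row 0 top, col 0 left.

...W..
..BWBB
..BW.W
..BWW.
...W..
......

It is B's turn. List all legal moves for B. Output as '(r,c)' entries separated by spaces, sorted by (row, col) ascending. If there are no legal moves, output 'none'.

(0,2): no bracket -> illegal
(0,4): flips 1 -> legal
(2,4): flips 1 -> legal
(3,5): flips 3 -> legal
(4,2): no bracket -> illegal
(4,4): flips 1 -> legal
(4,5): flips 2 -> legal
(5,2): no bracket -> illegal
(5,3): no bracket -> illegal
(5,4): flips 1 -> legal

Answer: (0,4) (2,4) (3,5) (4,4) (4,5) (5,4)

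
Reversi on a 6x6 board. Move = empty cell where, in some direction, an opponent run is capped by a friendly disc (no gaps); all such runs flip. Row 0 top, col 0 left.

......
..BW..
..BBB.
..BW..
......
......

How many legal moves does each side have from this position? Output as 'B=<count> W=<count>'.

Answer: B=8 W=4

Derivation:
-- B to move --
(0,2): flips 1 -> legal
(0,3): flips 1 -> legal
(0,4): flips 1 -> legal
(1,4): flips 1 -> legal
(3,4): flips 1 -> legal
(4,2): flips 1 -> legal
(4,3): flips 1 -> legal
(4,4): flips 1 -> legal
B mobility = 8
-- W to move --
(0,1): no bracket -> illegal
(0,2): no bracket -> illegal
(0,3): no bracket -> illegal
(1,1): flips 2 -> legal
(1,4): no bracket -> illegal
(1,5): flips 1 -> legal
(2,1): no bracket -> illegal
(2,5): no bracket -> illegal
(3,1): flips 2 -> legal
(3,4): no bracket -> illegal
(3,5): flips 1 -> legal
(4,1): no bracket -> illegal
(4,2): no bracket -> illegal
(4,3): no bracket -> illegal
W mobility = 4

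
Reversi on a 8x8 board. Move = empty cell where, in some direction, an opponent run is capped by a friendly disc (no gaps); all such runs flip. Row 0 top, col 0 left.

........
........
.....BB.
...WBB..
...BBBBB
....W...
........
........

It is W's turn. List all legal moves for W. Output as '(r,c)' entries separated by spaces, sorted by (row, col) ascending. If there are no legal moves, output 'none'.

Answer: (2,4) (3,2) (3,6) (5,3) (5,5)

Derivation:
(1,4): no bracket -> illegal
(1,5): no bracket -> illegal
(1,6): no bracket -> illegal
(1,7): no bracket -> illegal
(2,3): no bracket -> illegal
(2,4): flips 2 -> legal
(2,7): no bracket -> illegal
(3,2): flips 1 -> legal
(3,6): flips 3 -> legal
(3,7): no bracket -> illegal
(4,2): no bracket -> illegal
(5,2): no bracket -> illegal
(5,3): flips 1 -> legal
(5,5): flips 1 -> legal
(5,6): no bracket -> illegal
(5,7): no bracket -> illegal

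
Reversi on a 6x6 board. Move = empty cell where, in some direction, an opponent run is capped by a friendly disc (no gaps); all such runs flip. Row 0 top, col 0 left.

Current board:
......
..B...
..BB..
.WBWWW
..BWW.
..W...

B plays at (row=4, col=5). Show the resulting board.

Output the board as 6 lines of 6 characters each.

Answer: ......
..B...
..BB..
.WBWBW
..BBBB
..W...

Derivation:
Place B at (4,5); scan 8 dirs for brackets.
Dir NW: opp run (3,4) capped by B -> flip
Dir N: opp run (3,5), next='.' -> no flip
Dir NE: edge -> no flip
Dir W: opp run (4,4) (4,3) capped by B -> flip
Dir E: edge -> no flip
Dir SW: first cell '.' (not opp) -> no flip
Dir S: first cell '.' (not opp) -> no flip
Dir SE: edge -> no flip
All flips: (3,4) (4,3) (4,4)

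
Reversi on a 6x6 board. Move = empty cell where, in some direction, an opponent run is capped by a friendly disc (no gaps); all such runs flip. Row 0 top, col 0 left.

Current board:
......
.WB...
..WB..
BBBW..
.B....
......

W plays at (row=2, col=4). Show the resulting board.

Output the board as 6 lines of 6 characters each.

Place W at (2,4); scan 8 dirs for brackets.
Dir NW: first cell '.' (not opp) -> no flip
Dir N: first cell '.' (not opp) -> no flip
Dir NE: first cell '.' (not opp) -> no flip
Dir W: opp run (2,3) capped by W -> flip
Dir E: first cell '.' (not opp) -> no flip
Dir SW: first cell 'W' (not opp) -> no flip
Dir S: first cell '.' (not opp) -> no flip
Dir SE: first cell '.' (not opp) -> no flip
All flips: (2,3)

Answer: ......
.WB...
..WWW.
BBBW..
.B....
......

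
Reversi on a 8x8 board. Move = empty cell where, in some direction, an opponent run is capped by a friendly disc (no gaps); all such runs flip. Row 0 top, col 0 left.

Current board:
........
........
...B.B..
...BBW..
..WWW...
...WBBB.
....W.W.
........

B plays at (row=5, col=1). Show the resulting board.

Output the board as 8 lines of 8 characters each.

Answer: ........
........
...B.B..
...BBW..
..BWW...
.B.WBBB.
....W.W.
........

Derivation:
Place B at (5,1); scan 8 dirs for brackets.
Dir NW: first cell '.' (not opp) -> no flip
Dir N: first cell '.' (not opp) -> no flip
Dir NE: opp run (4,2) capped by B -> flip
Dir W: first cell '.' (not opp) -> no flip
Dir E: first cell '.' (not opp) -> no flip
Dir SW: first cell '.' (not opp) -> no flip
Dir S: first cell '.' (not opp) -> no flip
Dir SE: first cell '.' (not opp) -> no flip
All flips: (4,2)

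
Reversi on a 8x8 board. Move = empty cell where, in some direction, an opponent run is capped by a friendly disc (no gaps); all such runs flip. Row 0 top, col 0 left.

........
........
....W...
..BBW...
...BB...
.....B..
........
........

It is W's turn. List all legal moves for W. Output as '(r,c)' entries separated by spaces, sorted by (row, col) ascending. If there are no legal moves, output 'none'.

Answer: (3,1) (4,2) (5,2) (5,4)

Derivation:
(2,1): no bracket -> illegal
(2,2): no bracket -> illegal
(2,3): no bracket -> illegal
(3,1): flips 2 -> legal
(3,5): no bracket -> illegal
(4,1): no bracket -> illegal
(4,2): flips 1 -> legal
(4,5): no bracket -> illegal
(4,6): no bracket -> illegal
(5,2): flips 1 -> legal
(5,3): no bracket -> illegal
(5,4): flips 1 -> legal
(5,6): no bracket -> illegal
(6,4): no bracket -> illegal
(6,5): no bracket -> illegal
(6,6): no bracket -> illegal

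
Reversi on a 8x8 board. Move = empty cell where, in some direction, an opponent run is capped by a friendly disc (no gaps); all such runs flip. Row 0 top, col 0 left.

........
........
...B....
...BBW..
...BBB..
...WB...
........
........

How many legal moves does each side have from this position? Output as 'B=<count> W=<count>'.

-- B to move --
(2,4): no bracket -> illegal
(2,5): flips 1 -> legal
(2,6): flips 1 -> legal
(3,6): flips 1 -> legal
(4,2): no bracket -> illegal
(4,6): no bracket -> illegal
(5,2): flips 1 -> legal
(6,2): flips 1 -> legal
(6,3): flips 1 -> legal
(6,4): no bracket -> illegal
B mobility = 6
-- W to move --
(1,2): no bracket -> illegal
(1,3): flips 3 -> legal
(1,4): no bracket -> illegal
(2,2): no bracket -> illegal
(2,4): no bracket -> illegal
(2,5): no bracket -> illegal
(3,2): flips 2 -> legal
(3,6): no bracket -> illegal
(4,2): no bracket -> illegal
(4,6): no bracket -> illegal
(5,2): no bracket -> illegal
(5,5): flips 2 -> legal
(5,6): no bracket -> illegal
(6,3): no bracket -> illegal
(6,4): no bracket -> illegal
(6,5): no bracket -> illegal
W mobility = 3

Answer: B=6 W=3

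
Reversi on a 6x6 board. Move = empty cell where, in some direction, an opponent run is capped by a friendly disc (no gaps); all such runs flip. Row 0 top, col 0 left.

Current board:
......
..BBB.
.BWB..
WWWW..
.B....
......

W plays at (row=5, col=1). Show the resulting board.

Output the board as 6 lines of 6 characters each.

Place W at (5,1); scan 8 dirs for brackets.
Dir NW: first cell '.' (not opp) -> no flip
Dir N: opp run (4,1) capped by W -> flip
Dir NE: first cell '.' (not opp) -> no flip
Dir W: first cell '.' (not opp) -> no flip
Dir E: first cell '.' (not opp) -> no flip
Dir SW: edge -> no flip
Dir S: edge -> no flip
Dir SE: edge -> no flip
All flips: (4,1)

Answer: ......
..BBB.
.BWB..
WWWW..
.W....
.W....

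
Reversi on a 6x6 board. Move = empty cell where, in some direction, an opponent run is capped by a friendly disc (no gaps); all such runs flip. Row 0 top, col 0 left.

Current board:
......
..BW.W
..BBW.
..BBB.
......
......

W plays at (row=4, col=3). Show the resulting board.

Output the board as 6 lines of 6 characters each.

Place W at (4,3); scan 8 dirs for brackets.
Dir NW: opp run (3,2), next='.' -> no flip
Dir N: opp run (3,3) (2,3) capped by W -> flip
Dir NE: opp run (3,4), next='.' -> no flip
Dir W: first cell '.' (not opp) -> no flip
Dir E: first cell '.' (not opp) -> no flip
Dir SW: first cell '.' (not opp) -> no flip
Dir S: first cell '.' (not opp) -> no flip
Dir SE: first cell '.' (not opp) -> no flip
All flips: (2,3) (3,3)

Answer: ......
..BW.W
..BWW.
..BWB.
...W..
......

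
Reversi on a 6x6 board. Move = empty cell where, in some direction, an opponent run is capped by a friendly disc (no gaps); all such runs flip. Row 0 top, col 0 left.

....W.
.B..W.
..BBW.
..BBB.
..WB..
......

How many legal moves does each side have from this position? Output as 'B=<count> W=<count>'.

-- B to move --
(0,3): no bracket -> illegal
(0,5): flips 1 -> legal
(1,3): no bracket -> illegal
(1,5): flips 1 -> legal
(2,5): flips 1 -> legal
(3,1): no bracket -> illegal
(3,5): no bracket -> illegal
(4,1): flips 1 -> legal
(5,1): flips 1 -> legal
(5,2): flips 1 -> legal
(5,3): no bracket -> illegal
B mobility = 6
-- W to move --
(0,0): no bracket -> illegal
(0,1): no bracket -> illegal
(0,2): no bracket -> illegal
(1,0): no bracket -> illegal
(1,2): flips 2 -> legal
(1,3): no bracket -> illegal
(2,0): no bracket -> illegal
(2,1): flips 2 -> legal
(2,5): no bracket -> illegal
(3,1): no bracket -> illegal
(3,5): no bracket -> illegal
(4,1): flips 2 -> legal
(4,4): flips 2 -> legal
(4,5): no bracket -> illegal
(5,2): no bracket -> illegal
(5,3): no bracket -> illegal
(5,4): no bracket -> illegal
W mobility = 4

Answer: B=6 W=4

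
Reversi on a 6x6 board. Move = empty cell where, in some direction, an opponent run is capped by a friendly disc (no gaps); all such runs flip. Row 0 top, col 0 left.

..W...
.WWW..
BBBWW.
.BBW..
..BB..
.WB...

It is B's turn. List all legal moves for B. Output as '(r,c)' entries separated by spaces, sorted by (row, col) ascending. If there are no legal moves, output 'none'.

Answer: (0,0) (0,1) (0,3) (0,4) (1,4) (1,5) (2,5) (3,4) (4,4) (5,0)

Derivation:
(0,0): flips 1 -> legal
(0,1): flips 1 -> legal
(0,3): flips 4 -> legal
(0,4): flips 1 -> legal
(1,0): no bracket -> illegal
(1,4): flips 1 -> legal
(1,5): flips 2 -> legal
(2,5): flips 2 -> legal
(3,4): flips 1 -> legal
(3,5): no bracket -> illegal
(4,0): no bracket -> illegal
(4,1): no bracket -> illegal
(4,4): flips 1 -> legal
(5,0): flips 1 -> legal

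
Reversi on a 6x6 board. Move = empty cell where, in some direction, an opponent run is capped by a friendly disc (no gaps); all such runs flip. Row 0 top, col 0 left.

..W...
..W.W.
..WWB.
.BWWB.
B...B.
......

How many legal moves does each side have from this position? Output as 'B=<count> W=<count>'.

Answer: B=6 W=7

Derivation:
-- B to move --
(0,1): flips 2 -> legal
(0,3): no bracket -> illegal
(0,4): flips 1 -> legal
(0,5): no bracket -> illegal
(1,1): flips 2 -> legal
(1,3): flips 1 -> legal
(1,5): no bracket -> illegal
(2,1): flips 2 -> legal
(2,5): no bracket -> illegal
(4,1): no bracket -> illegal
(4,2): flips 1 -> legal
(4,3): no bracket -> illegal
B mobility = 6
-- W to move --
(1,3): no bracket -> illegal
(1,5): flips 1 -> legal
(2,0): no bracket -> illegal
(2,1): no bracket -> illegal
(2,5): flips 1 -> legal
(3,0): flips 1 -> legal
(3,5): flips 1 -> legal
(4,1): no bracket -> illegal
(4,2): no bracket -> illegal
(4,3): no bracket -> illegal
(4,5): flips 1 -> legal
(5,0): no bracket -> illegal
(5,1): no bracket -> illegal
(5,3): no bracket -> illegal
(5,4): flips 3 -> legal
(5,5): flips 1 -> legal
W mobility = 7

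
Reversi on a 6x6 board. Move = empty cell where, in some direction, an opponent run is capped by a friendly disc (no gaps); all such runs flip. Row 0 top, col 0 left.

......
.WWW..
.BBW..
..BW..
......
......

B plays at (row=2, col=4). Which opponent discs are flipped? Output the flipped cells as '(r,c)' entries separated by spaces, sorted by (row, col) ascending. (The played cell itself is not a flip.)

Answer: (2,3)

Derivation:
Dir NW: opp run (1,3), next='.' -> no flip
Dir N: first cell '.' (not opp) -> no flip
Dir NE: first cell '.' (not opp) -> no flip
Dir W: opp run (2,3) capped by B -> flip
Dir E: first cell '.' (not opp) -> no flip
Dir SW: opp run (3,3), next='.' -> no flip
Dir S: first cell '.' (not opp) -> no flip
Dir SE: first cell '.' (not opp) -> no flip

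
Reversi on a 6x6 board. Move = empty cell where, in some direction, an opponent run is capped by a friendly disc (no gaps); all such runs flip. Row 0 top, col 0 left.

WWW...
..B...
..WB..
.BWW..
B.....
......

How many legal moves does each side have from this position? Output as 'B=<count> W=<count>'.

Answer: B=6 W=5

Derivation:
-- B to move --
(0,3): no bracket -> illegal
(1,0): no bracket -> illegal
(1,1): no bracket -> illegal
(1,3): flips 1 -> legal
(2,1): flips 1 -> legal
(2,4): no bracket -> illegal
(3,4): flips 2 -> legal
(4,1): flips 1 -> legal
(4,2): flips 2 -> legal
(4,3): flips 1 -> legal
(4,4): no bracket -> illegal
B mobility = 6
-- W to move --
(0,3): no bracket -> illegal
(1,1): no bracket -> illegal
(1,3): flips 1 -> legal
(1,4): flips 1 -> legal
(2,0): no bracket -> illegal
(2,1): no bracket -> illegal
(2,4): flips 1 -> legal
(3,0): flips 1 -> legal
(3,4): flips 2 -> legal
(4,1): no bracket -> illegal
(4,2): no bracket -> illegal
(5,0): no bracket -> illegal
(5,1): no bracket -> illegal
W mobility = 5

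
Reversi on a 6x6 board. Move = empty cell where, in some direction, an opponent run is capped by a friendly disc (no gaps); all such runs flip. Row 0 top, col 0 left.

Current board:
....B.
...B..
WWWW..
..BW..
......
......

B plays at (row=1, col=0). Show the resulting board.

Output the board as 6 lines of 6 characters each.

Place B at (1,0); scan 8 dirs for brackets.
Dir NW: edge -> no flip
Dir N: first cell '.' (not opp) -> no flip
Dir NE: first cell '.' (not opp) -> no flip
Dir W: edge -> no flip
Dir E: first cell '.' (not opp) -> no flip
Dir SW: edge -> no flip
Dir S: opp run (2,0), next='.' -> no flip
Dir SE: opp run (2,1) capped by B -> flip
All flips: (2,1)

Answer: ....B.
B..B..
WBWW..
..BW..
......
......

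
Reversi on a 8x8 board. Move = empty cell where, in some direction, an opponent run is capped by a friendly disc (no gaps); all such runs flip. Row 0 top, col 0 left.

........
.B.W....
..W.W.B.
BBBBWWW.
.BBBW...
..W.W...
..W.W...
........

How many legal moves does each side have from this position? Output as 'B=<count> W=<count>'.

Answer: B=13 W=6

Derivation:
-- B to move --
(0,2): no bracket -> illegal
(0,3): no bracket -> illegal
(0,4): flips 2 -> legal
(1,2): flips 1 -> legal
(1,4): no bracket -> illegal
(1,5): flips 1 -> legal
(2,1): no bracket -> illegal
(2,3): no bracket -> illegal
(2,5): flips 1 -> legal
(2,7): no bracket -> illegal
(3,7): flips 3 -> legal
(4,5): flips 1 -> legal
(4,6): flips 1 -> legal
(4,7): no bracket -> illegal
(5,1): no bracket -> illegal
(5,3): flips 2 -> legal
(5,5): flips 1 -> legal
(6,1): flips 1 -> legal
(6,3): flips 1 -> legal
(6,5): flips 1 -> legal
(7,1): no bracket -> illegal
(7,2): flips 2 -> legal
(7,3): no bracket -> illegal
(7,4): no bracket -> illegal
(7,5): no bracket -> illegal
B mobility = 13
-- W to move --
(0,0): flips 1 -> legal
(0,1): no bracket -> illegal
(0,2): no bracket -> illegal
(1,0): no bracket -> illegal
(1,2): no bracket -> illegal
(1,5): no bracket -> illegal
(1,6): flips 1 -> legal
(1,7): flips 1 -> legal
(2,0): no bracket -> illegal
(2,1): flips 2 -> legal
(2,3): no bracket -> illegal
(2,5): no bracket -> illegal
(2,7): no bracket -> illegal
(3,7): no bracket -> illegal
(4,0): flips 4 -> legal
(5,0): no bracket -> illegal
(5,1): flips 2 -> legal
(5,3): no bracket -> illegal
W mobility = 6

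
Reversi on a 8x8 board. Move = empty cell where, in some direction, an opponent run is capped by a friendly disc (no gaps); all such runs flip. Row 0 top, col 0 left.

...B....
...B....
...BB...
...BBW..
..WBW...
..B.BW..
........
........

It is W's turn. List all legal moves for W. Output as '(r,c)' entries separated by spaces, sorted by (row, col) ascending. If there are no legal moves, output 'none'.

(0,2): flips 2 -> legal
(0,4): no bracket -> illegal
(1,2): no bracket -> illegal
(1,4): flips 2 -> legal
(1,5): flips 2 -> legal
(2,2): flips 1 -> legal
(2,5): no bracket -> illegal
(3,2): flips 2 -> legal
(4,1): no bracket -> illegal
(4,5): no bracket -> illegal
(5,1): no bracket -> illegal
(5,3): flips 1 -> legal
(6,1): no bracket -> illegal
(6,2): flips 1 -> legal
(6,3): no bracket -> illegal
(6,4): flips 1 -> legal
(6,5): no bracket -> illegal

Answer: (0,2) (1,4) (1,5) (2,2) (3,2) (5,3) (6,2) (6,4)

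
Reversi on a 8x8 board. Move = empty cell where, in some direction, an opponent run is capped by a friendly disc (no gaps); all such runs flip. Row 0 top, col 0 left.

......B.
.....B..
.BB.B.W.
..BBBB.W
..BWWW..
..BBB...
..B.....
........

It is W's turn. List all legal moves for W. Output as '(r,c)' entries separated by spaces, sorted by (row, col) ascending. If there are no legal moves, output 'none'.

(0,4): flips 1 -> legal
(0,5): no bracket -> illegal
(0,7): no bracket -> illegal
(1,0): flips 2 -> legal
(1,1): flips 2 -> legal
(1,2): no bracket -> illegal
(1,3): no bracket -> illegal
(1,4): flips 2 -> legal
(1,6): no bracket -> illegal
(1,7): no bracket -> illegal
(2,0): no bracket -> illegal
(2,3): flips 2 -> legal
(2,5): flips 2 -> legal
(3,0): no bracket -> illegal
(3,1): no bracket -> illegal
(3,6): no bracket -> illegal
(4,1): flips 1 -> legal
(4,6): no bracket -> illegal
(5,1): no bracket -> illegal
(5,5): no bracket -> illegal
(6,1): flips 1 -> legal
(6,3): flips 2 -> legal
(6,4): flips 1 -> legal
(6,5): flips 1 -> legal
(7,1): flips 2 -> legal
(7,2): no bracket -> illegal
(7,3): no bracket -> illegal

Answer: (0,4) (1,0) (1,1) (1,4) (2,3) (2,5) (4,1) (6,1) (6,3) (6,4) (6,5) (7,1)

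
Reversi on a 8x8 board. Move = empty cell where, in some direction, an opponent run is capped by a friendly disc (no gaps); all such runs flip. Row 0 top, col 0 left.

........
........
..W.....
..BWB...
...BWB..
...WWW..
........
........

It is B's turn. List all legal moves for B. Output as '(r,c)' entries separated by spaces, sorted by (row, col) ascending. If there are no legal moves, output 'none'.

(1,1): no bracket -> illegal
(1,2): flips 1 -> legal
(1,3): no bracket -> illegal
(2,1): no bracket -> illegal
(2,3): flips 1 -> legal
(2,4): no bracket -> illegal
(3,1): no bracket -> illegal
(3,5): no bracket -> illegal
(4,2): no bracket -> illegal
(4,6): no bracket -> illegal
(5,2): no bracket -> illegal
(5,6): no bracket -> illegal
(6,2): no bracket -> illegal
(6,3): flips 2 -> legal
(6,4): flips 2 -> legal
(6,5): flips 2 -> legal
(6,6): no bracket -> illegal

Answer: (1,2) (2,3) (6,3) (6,4) (6,5)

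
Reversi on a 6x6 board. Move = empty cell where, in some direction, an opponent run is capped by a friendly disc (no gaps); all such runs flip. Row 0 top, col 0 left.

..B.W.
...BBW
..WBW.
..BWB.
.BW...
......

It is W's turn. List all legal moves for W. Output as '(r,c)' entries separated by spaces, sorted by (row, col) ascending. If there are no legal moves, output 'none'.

(0,1): no bracket -> illegal
(0,3): flips 2 -> legal
(0,5): no bracket -> illegal
(1,1): no bracket -> illegal
(1,2): flips 2 -> legal
(2,1): no bracket -> illegal
(2,5): no bracket -> illegal
(3,0): no bracket -> illegal
(3,1): flips 1 -> legal
(3,5): flips 1 -> legal
(4,0): flips 1 -> legal
(4,3): no bracket -> illegal
(4,4): flips 1 -> legal
(4,5): no bracket -> illegal
(5,0): no bracket -> illegal
(5,1): no bracket -> illegal
(5,2): no bracket -> illegal

Answer: (0,3) (1,2) (3,1) (3,5) (4,0) (4,4)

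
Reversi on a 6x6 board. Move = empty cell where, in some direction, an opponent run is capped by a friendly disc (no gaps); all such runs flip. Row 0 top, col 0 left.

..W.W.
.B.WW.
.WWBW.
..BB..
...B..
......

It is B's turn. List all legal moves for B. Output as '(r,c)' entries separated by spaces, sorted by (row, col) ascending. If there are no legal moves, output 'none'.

(0,1): no bracket -> illegal
(0,3): flips 1 -> legal
(0,5): flips 1 -> legal
(1,0): flips 1 -> legal
(1,2): flips 1 -> legal
(1,5): flips 1 -> legal
(2,0): flips 2 -> legal
(2,5): flips 1 -> legal
(3,0): no bracket -> illegal
(3,1): flips 1 -> legal
(3,4): no bracket -> illegal
(3,5): no bracket -> illegal

Answer: (0,3) (0,5) (1,0) (1,2) (1,5) (2,0) (2,5) (3,1)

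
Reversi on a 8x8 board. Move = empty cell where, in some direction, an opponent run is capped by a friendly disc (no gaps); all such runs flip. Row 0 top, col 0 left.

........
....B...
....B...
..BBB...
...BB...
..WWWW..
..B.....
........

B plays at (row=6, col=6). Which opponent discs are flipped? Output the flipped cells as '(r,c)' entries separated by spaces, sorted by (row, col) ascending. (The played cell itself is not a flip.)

Dir NW: opp run (5,5) capped by B -> flip
Dir N: first cell '.' (not opp) -> no flip
Dir NE: first cell '.' (not opp) -> no flip
Dir W: first cell '.' (not opp) -> no flip
Dir E: first cell '.' (not opp) -> no flip
Dir SW: first cell '.' (not opp) -> no flip
Dir S: first cell '.' (not opp) -> no flip
Dir SE: first cell '.' (not opp) -> no flip

Answer: (5,5)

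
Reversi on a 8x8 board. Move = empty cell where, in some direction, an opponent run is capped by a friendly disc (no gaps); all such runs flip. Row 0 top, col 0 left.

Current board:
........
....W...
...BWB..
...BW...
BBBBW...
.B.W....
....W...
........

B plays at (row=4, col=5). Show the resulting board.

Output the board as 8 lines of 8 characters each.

Place B at (4,5); scan 8 dirs for brackets.
Dir NW: opp run (3,4) capped by B -> flip
Dir N: first cell '.' (not opp) -> no flip
Dir NE: first cell '.' (not opp) -> no flip
Dir W: opp run (4,4) capped by B -> flip
Dir E: first cell '.' (not opp) -> no flip
Dir SW: first cell '.' (not opp) -> no flip
Dir S: first cell '.' (not opp) -> no flip
Dir SE: first cell '.' (not opp) -> no flip
All flips: (3,4) (4,4)

Answer: ........
....W...
...BWB..
...BB...
BBBBBB..
.B.W....
....W...
........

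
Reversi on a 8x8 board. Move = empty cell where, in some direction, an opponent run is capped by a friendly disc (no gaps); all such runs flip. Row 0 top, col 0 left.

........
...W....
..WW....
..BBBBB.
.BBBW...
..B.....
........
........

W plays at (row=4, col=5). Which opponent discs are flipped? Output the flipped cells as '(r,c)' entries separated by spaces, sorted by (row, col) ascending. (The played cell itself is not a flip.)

Dir NW: opp run (3,4) capped by W -> flip
Dir N: opp run (3,5), next='.' -> no flip
Dir NE: opp run (3,6), next='.' -> no flip
Dir W: first cell 'W' (not opp) -> no flip
Dir E: first cell '.' (not opp) -> no flip
Dir SW: first cell '.' (not opp) -> no flip
Dir S: first cell '.' (not opp) -> no flip
Dir SE: first cell '.' (not opp) -> no flip

Answer: (3,4)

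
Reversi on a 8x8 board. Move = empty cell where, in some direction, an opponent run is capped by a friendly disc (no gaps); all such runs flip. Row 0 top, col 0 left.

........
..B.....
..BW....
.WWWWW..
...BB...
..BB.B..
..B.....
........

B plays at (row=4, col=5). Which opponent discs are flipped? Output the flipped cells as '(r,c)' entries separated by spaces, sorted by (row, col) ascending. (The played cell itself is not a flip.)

Answer: (2,3) (3,4)

Derivation:
Dir NW: opp run (3,4) (2,3) capped by B -> flip
Dir N: opp run (3,5), next='.' -> no flip
Dir NE: first cell '.' (not opp) -> no flip
Dir W: first cell 'B' (not opp) -> no flip
Dir E: first cell '.' (not opp) -> no flip
Dir SW: first cell '.' (not opp) -> no flip
Dir S: first cell 'B' (not opp) -> no flip
Dir SE: first cell '.' (not opp) -> no flip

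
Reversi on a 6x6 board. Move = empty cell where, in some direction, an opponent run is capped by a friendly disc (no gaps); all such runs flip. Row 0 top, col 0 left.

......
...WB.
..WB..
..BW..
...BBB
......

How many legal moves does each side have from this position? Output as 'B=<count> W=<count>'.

-- B to move --
(0,2): no bracket -> illegal
(0,3): flips 1 -> legal
(0,4): no bracket -> illegal
(1,1): flips 2 -> legal
(1,2): flips 2 -> legal
(2,1): flips 1 -> legal
(2,4): no bracket -> illegal
(3,1): no bracket -> illegal
(3,4): flips 1 -> legal
(4,2): no bracket -> illegal
B mobility = 5
-- W to move --
(0,3): no bracket -> illegal
(0,4): no bracket -> illegal
(0,5): no bracket -> illegal
(1,2): no bracket -> illegal
(1,5): flips 1 -> legal
(2,1): no bracket -> illegal
(2,4): flips 1 -> legal
(2,5): no bracket -> illegal
(3,1): flips 1 -> legal
(3,4): no bracket -> illegal
(3,5): no bracket -> illegal
(4,1): no bracket -> illegal
(4,2): flips 1 -> legal
(5,2): no bracket -> illegal
(5,3): flips 1 -> legal
(5,4): no bracket -> illegal
(5,5): flips 1 -> legal
W mobility = 6

Answer: B=5 W=6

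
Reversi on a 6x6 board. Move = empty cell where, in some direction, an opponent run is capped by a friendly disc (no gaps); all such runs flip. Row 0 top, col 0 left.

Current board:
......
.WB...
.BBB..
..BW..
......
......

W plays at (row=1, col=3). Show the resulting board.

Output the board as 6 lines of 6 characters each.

Answer: ......
.WWW..
.BBW..
..BW..
......
......

Derivation:
Place W at (1,3); scan 8 dirs for brackets.
Dir NW: first cell '.' (not opp) -> no flip
Dir N: first cell '.' (not opp) -> no flip
Dir NE: first cell '.' (not opp) -> no flip
Dir W: opp run (1,2) capped by W -> flip
Dir E: first cell '.' (not opp) -> no flip
Dir SW: opp run (2,2), next='.' -> no flip
Dir S: opp run (2,3) capped by W -> flip
Dir SE: first cell '.' (not opp) -> no flip
All flips: (1,2) (2,3)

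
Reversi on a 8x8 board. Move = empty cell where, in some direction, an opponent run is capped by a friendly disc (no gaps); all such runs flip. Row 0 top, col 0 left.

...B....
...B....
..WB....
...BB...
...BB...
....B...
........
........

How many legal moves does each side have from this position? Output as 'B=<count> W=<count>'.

-- B to move --
(1,1): flips 1 -> legal
(1,2): no bracket -> illegal
(2,1): flips 1 -> legal
(3,1): flips 1 -> legal
(3,2): no bracket -> illegal
B mobility = 3
-- W to move --
(0,2): no bracket -> illegal
(0,4): flips 1 -> legal
(1,2): no bracket -> illegal
(1,4): no bracket -> illegal
(2,4): flips 1 -> legal
(2,5): no bracket -> illegal
(3,2): no bracket -> illegal
(3,5): no bracket -> illegal
(4,2): no bracket -> illegal
(4,5): no bracket -> illegal
(5,2): no bracket -> illegal
(5,3): no bracket -> illegal
(5,5): flips 2 -> legal
(6,3): no bracket -> illegal
(6,4): no bracket -> illegal
(6,5): no bracket -> illegal
W mobility = 3

Answer: B=3 W=3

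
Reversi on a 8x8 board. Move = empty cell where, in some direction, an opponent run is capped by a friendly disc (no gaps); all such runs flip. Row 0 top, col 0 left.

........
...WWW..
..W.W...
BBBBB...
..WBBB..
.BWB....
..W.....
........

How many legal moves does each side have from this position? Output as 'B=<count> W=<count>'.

Answer: B=9 W=10

Derivation:
-- B to move --
(0,2): no bracket -> illegal
(0,3): no bracket -> illegal
(0,4): flips 4 -> legal
(0,5): no bracket -> illegal
(0,6): flips 2 -> legal
(1,1): flips 1 -> legal
(1,2): flips 1 -> legal
(1,6): no bracket -> illegal
(2,1): no bracket -> illegal
(2,3): no bracket -> illegal
(2,5): no bracket -> illegal
(2,6): no bracket -> illegal
(3,5): no bracket -> illegal
(4,1): flips 1 -> legal
(6,1): flips 1 -> legal
(6,3): no bracket -> illegal
(7,1): flips 1 -> legal
(7,2): flips 3 -> legal
(7,3): flips 1 -> legal
B mobility = 9
-- W to move --
(2,0): flips 1 -> legal
(2,1): no bracket -> illegal
(2,3): no bracket -> illegal
(2,5): flips 2 -> legal
(3,5): flips 2 -> legal
(3,6): no bracket -> illegal
(4,0): flips 2 -> legal
(4,1): no bracket -> illegal
(4,6): flips 3 -> legal
(5,0): flips 1 -> legal
(5,4): flips 3 -> legal
(5,5): flips 2 -> legal
(5,6): no bracket -> illegal
(6,0): flips 1 -> legal
(6,1): no bracket -> illegal
(6,3): no bracket -> illegal
(6,4): flips 1 -> legal
W mobility = 10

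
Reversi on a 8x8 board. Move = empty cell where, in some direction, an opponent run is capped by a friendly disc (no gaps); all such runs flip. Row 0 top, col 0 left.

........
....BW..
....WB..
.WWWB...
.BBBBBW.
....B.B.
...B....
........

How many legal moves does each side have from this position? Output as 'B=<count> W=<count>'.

Answer: B=10 W=13

Derivation:
-- B to move --
(0,4): no bracket -> illegal
(0,5): flips 1 -> legal
(0,6): flips 3 -> legal
(1,3): no bracket -> illegal
(1,6): flips 1 -> legal
(2,0): flips 1 -> legal
(2,1): flips 2 -> legal
(2,2): flips 2 -> legal
(2,3): flips 3 -> legal
(2,6): no bracket -> illegal
(3,0): flips 3 -> legal
(3,5): no bracket -> illegal
(3,6): flips 1 -> legal
(3,7): no bracket -> illegal
(4,0): no bracket -> illegal
(4,7): flips 1 -> legal
(5,5): no bracket -> illegal
(5,7): no bracket -> illegal
B mobility = 10
-- W to move --
(0,3): no bracket -> illegal
(0,4): flips 1 -> legal
(0,5): no bracket -> illegal
(1,3): flips 1 -> legal
(1,6): no bracket -> illegal
(2,3): no bracket -> illegal
(2,6): flips 1 -> legal
(3,0): no bracket -> illegal
(3,5): flips 2 -> legal
(3,6): no bracket -> illegal
(4,0): flips 5 -> legal
(4,7): no bracket -> illegal
(5,0): flips 1 -> legal
(5,1): flips 2 -> legal
(5,2): flips 1 -> legal
(5,3): flips 2 -> legal
(5,5): flips 1 -> legal
(5,7): no bracket -> illegal
(6,2): no bracket -> illegal
(6,4): flips 3 -> legal
(6,5): flips 2 -> legal
(6,6): flips 1 -> legal
(6,7): no bracket -> illegal
(7,2): no bracket -> illegal
(7,3): no bracket -> illegal
(7,4): no bracket -> illegal
W mobility = 13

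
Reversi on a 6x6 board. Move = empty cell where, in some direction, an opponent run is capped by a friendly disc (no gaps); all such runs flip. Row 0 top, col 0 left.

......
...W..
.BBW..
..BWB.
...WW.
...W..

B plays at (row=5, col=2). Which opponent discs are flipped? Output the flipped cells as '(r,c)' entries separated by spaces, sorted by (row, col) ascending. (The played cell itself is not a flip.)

Dir NW: first cell '.' (not opp) -> no flip
Dir N: first cell '.' (not opp) -> no flip
Dir NE: opp run (4,3) capped by B -> flip
Dir W: first cell '.' (not opp) -> no flip
Dir E: opp run (5,3), next='.' -> no flip
Dir SW: edge -> no flip
Dir S: edge -> no flip
Dir SE: edge -> no flip

Answer: (4,3)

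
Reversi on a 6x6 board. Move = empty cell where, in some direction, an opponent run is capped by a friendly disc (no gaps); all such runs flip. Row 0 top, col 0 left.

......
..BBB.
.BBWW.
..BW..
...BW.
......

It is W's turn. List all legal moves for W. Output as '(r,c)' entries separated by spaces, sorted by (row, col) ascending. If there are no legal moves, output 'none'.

(0,1): flips 1 -> legal
(0,2): flips 1 -> legal
(0,3): flips 1 -> legal
(0,4): flips 1 -> legal
(0,5): flips 1 -> legal
(1,0): no bracket -> illegal
(1,1): flips 1 -> legal
(1,5): no bracket -> illegal
(2,0): flips 2 -> legal
(2,5): no bracket -> illegal
(3,0): no bracket -> illegal
(3,1): flips 1 -> legal
(3,4): no bracket -> illegal
(4,1): flips 1 -> legal
(4,2): flips 1 -> legal
(5,2): no bracket -> illegal
(5,3): flips 1 -> legal
(5,4): no bracket -> illegal

Answer: (0,1) (0,2) (0,3) (0,4) (0,5) (1,1) (2,0) (3,1) (4,1) (4,2) (5,3)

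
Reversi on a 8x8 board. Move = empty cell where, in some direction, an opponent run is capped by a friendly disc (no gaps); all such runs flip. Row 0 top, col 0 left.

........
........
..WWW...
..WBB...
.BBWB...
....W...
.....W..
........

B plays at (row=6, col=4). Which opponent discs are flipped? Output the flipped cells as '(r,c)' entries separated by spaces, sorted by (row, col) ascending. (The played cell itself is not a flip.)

Answer: (5,4)

Derivation:
Dir NW: first cell '.' (not opp) -> no flip
Dir N: opp run (5,4) capped by B -> flip
Dir NE: first cell '.' (not opp) -> no flip
Dir W: first cell '.' (not opp) -> no flip
Dir E: opp run (6,5), next='.' -> no flip
Dir SW: first cell '.' (not opp) -> no flip
Dir S: first cell '.' (not opp) -> no flip
Dir SE: first cell '.' (not opp) -> no flip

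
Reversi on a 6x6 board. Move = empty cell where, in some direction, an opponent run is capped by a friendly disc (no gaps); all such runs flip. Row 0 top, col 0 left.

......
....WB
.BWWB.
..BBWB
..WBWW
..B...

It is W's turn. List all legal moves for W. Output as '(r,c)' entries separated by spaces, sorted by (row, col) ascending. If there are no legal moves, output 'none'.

Answer: (2,0) (2,5) (3,1) (4,1) (5,3)

Derivation:
(0,4): no bracket -> illegal
(0,5): no bracket -> illegal
(1,0): no bracket -> illegal
(1,1): no bracket -> illegal
(1,2): no bracket -> illegal
(1,3): no bracket -> illegal
(2,0): flips 1 -> legal
(2,5): flips 2 -> legal
(3,0): no bracket -> illegal
(3,1): flips 2 -> legal
(4,1): flips 1 -> legal
(5,1): no bracket -> illegal
(5,3): flips 2 -> legal
(5,4): no bracket -> illegal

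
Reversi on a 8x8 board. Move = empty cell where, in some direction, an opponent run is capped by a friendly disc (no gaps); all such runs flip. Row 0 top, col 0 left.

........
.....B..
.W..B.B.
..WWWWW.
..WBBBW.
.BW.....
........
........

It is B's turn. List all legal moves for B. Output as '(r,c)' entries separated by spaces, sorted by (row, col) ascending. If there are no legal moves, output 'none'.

Answer: (1,0) (2,2) (2,3) (2,5) (2,7) (4,1) (4,7) (5,3) (5,6) (5,7) (6,1)

Derivation:
(1,0): flips 2 -> legal
(1,1): no bracket -> illegal
(1,2): no bracket -> illegal
(2,0): no bracket -> illegal
(2,2): flips 1 -> legal
(2,3): flips 2 -> legal
(2,5): flips 2 -> legal
(2,7): flips 1 -> legal
(3,0): no bracket -> illegal
(3,1): no bracket -> illegal
(3,7): no bracket -> illegal
(4,1): flips 1 -> legal
(4,7): flips 1 -> legal
(5,3): flips 1 -> legal
(5,5): no bracket -> illegal
(5,6): flips 2 -> legal
(5,7): flips 2 -> legal
(6,1): flips 1 -> legal
(6,2): no bracket -> illegal
(6,3): no bracket -> illegal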